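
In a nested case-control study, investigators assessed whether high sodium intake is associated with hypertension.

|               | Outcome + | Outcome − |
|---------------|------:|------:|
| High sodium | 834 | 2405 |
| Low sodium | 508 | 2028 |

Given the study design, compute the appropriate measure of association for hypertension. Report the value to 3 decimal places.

1.384

Cells: a = 834, b = 2405, c = 508, d = 2028.
This is a nested case-control study: participants were sampled on outcome status, so risks in the source population cannot be estimated directly — relative risk is not valid here. The odds ratio is the appropriate measure.
OR = (a·d)/(b·c) = (834 × 2028) / (2405 × 508) = 1691352 / 1221740 = 1.38438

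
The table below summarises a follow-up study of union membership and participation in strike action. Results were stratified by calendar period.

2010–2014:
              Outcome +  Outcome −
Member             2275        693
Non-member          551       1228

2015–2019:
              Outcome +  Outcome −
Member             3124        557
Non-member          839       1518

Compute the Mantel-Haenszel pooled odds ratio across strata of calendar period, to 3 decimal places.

8.705

OR_MH = Σ(aᵢdᵢ/nᵢ) / Σ(bᵢcᵢ/nᵢ), where nᵢ is the stratum total.
Stratum 1 (2010–2014): n = 4747; a·d/n = 2275·1228/4747 = 588.5191; b·c/n = 693·551/4747 = 80.4388
Stratum 2 (2015–2019): n = 6038; a·d/n = 3124·1518/6038 = 785.3978; b·c/n = 557·839/6038 = 77.3970
OR_MH = (588.5191 + 785.3978) / (80.4388 + 77.3970) = 1373.9169 / 157.8358 = 8.70472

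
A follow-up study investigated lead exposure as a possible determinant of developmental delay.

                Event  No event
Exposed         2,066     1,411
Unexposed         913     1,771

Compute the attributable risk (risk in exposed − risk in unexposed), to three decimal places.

0.254

Cells: a = 2066, b = 1411, c = 913, d = 1771.
Risk in exposed = 2066/3477 = 0.594190; risk in unexposed = 913/2684 = 0.340164.
Risk difference = 0.594190 − 0.340164 = 0.254026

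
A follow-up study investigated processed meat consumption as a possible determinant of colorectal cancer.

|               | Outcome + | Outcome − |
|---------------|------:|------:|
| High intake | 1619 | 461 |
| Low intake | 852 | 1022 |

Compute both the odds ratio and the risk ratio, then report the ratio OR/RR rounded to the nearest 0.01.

Cells: a = 1619, b = 461, c = 852, d = 1022.
OR = (1619·1022)/(461·852) = 1654618/392772 = 4.21267
Risk in exposed = 1619/2080 = 0.77837; risk in unexposed = 852/1874 = 0.45464; RR = 1.71204
OR/RR = 4.21267 / 1.71204 = 2.46062
The outcome is not rare, so the OR lies further from 1 than the RR.

2.46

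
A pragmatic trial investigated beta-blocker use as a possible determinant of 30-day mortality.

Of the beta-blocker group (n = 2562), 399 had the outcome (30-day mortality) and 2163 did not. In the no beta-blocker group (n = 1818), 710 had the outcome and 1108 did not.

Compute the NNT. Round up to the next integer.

5

Risk in treated group = 399/2562 = 0.15574; risk in control = 710/1818 = 0.39054.
Absolute risk reduction = 0.39054 − 0.15574 = 0.23480
NNT = 1 / ARR = 1 / 0.23480 = 4.259 → round up → 5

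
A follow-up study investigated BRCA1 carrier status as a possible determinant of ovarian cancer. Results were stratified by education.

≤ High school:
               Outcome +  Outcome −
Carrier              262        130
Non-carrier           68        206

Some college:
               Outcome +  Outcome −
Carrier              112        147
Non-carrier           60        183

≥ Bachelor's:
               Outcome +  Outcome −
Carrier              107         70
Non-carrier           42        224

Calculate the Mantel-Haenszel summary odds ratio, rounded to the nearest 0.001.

OR_MH = Σ(aᵢdᵢ/nᵢ) / Σ(bᵢcᵢ/nᵢ), where nᵢ is the stratum total.
Stratum 1 (≤ High school): n = 666; a·d/n = 262·206/666 = 81.0390; b·c/n = 130·68/666 = 13.2733
Stratum 2 (Some college): n = 502; a·d/n = 112·183/502 = 40.8287; b·c/n = 147·60/502 = 17.5697
Stratum 3 (≥ Bachelor's): n = 443; a·d/n = 107·224/443 = 54.1038; b·c/n = 70·42/443 = 6.6366
OR_MH = (81.0390 + 40.8287 + 54.1038) / (13.2733 + 17.5697 + 6.6366) = 175.9716 / 37.4796 = 4.69513

4.695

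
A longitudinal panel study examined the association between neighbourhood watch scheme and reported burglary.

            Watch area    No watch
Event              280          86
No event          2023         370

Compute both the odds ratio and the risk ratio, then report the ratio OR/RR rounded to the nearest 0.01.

Reading the table with exposure as columns: a = 280 (Watch area, case), b = 2023 (Watch area, non-case), c = 86 (No watch, case), d = 370.
OR = (280·370)/(2023·86) = 103600/173978 = 0.59548
Risk in exposed = 280/2303 = 0.12158; risk in unexposed = 86/456 = 0.18860; RR = 0.64466
OR/RR = 0.59548 / 0.64466 = 0.92371
The outcome is not rare, so the OR lies further from 1 than the RR.

0.92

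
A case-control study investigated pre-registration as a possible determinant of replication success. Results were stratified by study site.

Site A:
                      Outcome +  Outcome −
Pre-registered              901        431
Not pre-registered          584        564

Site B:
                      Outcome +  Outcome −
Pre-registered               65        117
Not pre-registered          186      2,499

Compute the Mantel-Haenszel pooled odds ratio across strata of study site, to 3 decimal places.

2.398

OR_MH = Σ(aᵢdᵢ/nᵢ) / Σ(bᵢcᵢ/nᵢ), where nᵢ is the stratum total.
Stratum 1 (Site A): n = 2480; a·d/n = 901·564/2480 = 204.9048; b·c/n = 431·584/2480 = 101.4935
Stratum 2 (Site B): n = 2867; a·d/n = 65·2499/2867 = 56.6568; b·c/n = 117·186/2867 = 7.5905
OR_MH = (204.9048 + 56.6568) / (101.4935 + 7.5905) = 261.5616 / 109.0841 = 2.39780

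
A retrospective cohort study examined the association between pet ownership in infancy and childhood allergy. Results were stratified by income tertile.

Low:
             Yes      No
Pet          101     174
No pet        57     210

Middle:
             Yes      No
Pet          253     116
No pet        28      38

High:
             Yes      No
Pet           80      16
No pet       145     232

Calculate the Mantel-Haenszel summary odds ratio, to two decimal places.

OR_MH = Σ(aᵢdᵢ/nᵢ) / Σ(bᵢcᵢ/nᵢ), where nᵢ is the stratum total.
Stratum 1 (Low): n = 542; a·d/n = 101·210/542 = 39.1328; b·c/n = 174·57/542 = 18.2989
Stratum 2 (Middle): n = 435; a·d/n = 253·38/435 = 22.1011; b·c/n = 116·28/435 = 7.4667
Stratum 3 (High): n = 473; a·d/n = 80·232/473 = 39.2389; b·c/n = 16·145/473 = 4.9049
OR_MH = (39.1328 + 22.1011 + 39.2389) / (18.2989 + 7.4667 + 4.9049) = 100.4729 / 30.6704 = 3.27589

3.28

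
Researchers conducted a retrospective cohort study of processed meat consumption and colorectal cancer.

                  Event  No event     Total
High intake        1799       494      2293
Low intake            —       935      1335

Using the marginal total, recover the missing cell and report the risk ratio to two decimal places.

2.62

The missing cell is in the unexposed row: 1335 − 935 = 400.
So a = 1799, b = 494, c = 400, d = 935.
RR = [a/(a+b)] / [c/(c+d)] = (1799/2293) / (400/1335) = 0.78456/0.29963 = 2.61847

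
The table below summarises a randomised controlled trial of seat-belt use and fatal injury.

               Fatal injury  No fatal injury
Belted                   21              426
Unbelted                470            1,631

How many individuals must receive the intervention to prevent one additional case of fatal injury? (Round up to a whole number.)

6

Risk in treated group = 21/447 = 0.04698; risk in control = 470/2101 = 0.22370.
Absolute risk reduction = 0.22370 − 0.04698 = 0.17672
NNT = 1 / ARR = 1 / 0.17672 = 5.659 → round up → 6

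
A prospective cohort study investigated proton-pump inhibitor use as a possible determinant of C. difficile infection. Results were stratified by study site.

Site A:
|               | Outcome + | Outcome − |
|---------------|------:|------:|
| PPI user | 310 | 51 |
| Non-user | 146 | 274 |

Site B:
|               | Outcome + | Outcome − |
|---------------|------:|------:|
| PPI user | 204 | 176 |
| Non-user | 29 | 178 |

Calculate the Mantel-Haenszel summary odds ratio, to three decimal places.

9.360

OR_MH = Σ(aᵢdᵢ/nᵢ) / Σ(bᵢcᵢ/nᵢ), where nᵢ is the stratum total.
Stratum 1 (Site A): n = 781; a·d/n = 310·274/781 = 108.7580; b·c/n = 51·146/781 = 9.5339
Stratum 2 (Site B): n = 587; a·d/n = 204·178/587 = 61.8603; b·c/n = 176·29/587 = 8.6951
OR_MH = (108.7580 + 61.8603) / (9.5339 + 8.6951) = 170.6183 / 18.2290 = 9.35972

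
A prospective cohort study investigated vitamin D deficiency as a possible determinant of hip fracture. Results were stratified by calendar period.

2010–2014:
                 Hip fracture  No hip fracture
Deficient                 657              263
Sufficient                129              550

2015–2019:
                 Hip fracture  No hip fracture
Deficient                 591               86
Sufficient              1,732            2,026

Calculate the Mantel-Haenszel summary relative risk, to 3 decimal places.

RR_MH = Σ(aᵢ·n₀ᵢ/nᵢ) / Σ(cᵢ·n₁ᵢ/nᵢ), with n₁ᵢ = aᵢ+bᵢ (exposed), n₀ᵢ = cᵢ+dᵢ (unexposed), nᵢ = n₁ᵢ+n₀ᵢ.
Stratum 1 (2010–2014): n₁ = 920, n₀ = 679, n = 1599; a·n₀/n = 657·679/1599 = 278.9887; c·n₁/n = 129·920/1599 = 74.2214
Stratum 2 (2015–2019): n₁ = 677, n₀ = 3758, n = 4435; a·n₀/n = 591·3758/4435 = 500.7842; c·n₁/n = 1732·677/4435 = 264.3887
RR_MH = (278.9887 + 500.7842) / (74.2214 + 264.3887) = 779.7730 / 338.6101 = 2.30286

2.303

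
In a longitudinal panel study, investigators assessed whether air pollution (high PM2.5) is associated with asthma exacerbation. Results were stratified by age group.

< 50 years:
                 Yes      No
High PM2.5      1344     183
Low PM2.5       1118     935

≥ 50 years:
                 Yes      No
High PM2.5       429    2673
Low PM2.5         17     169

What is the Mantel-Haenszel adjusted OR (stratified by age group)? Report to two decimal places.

5.26

OR_MH = Σ(aᵢdᵢ/nᵢ) / Σ(bᵢcᵢ/nᵢ), where nᵢ is the stratum total.
Stratum 1 (< 50 years): n = 3580; a·d/n = 1344·935/3580 = 351.0168; b·c/n = 183·1118/3580 = 57.1492
Stratum 2 (≥ 50 years): n = 3288; a·d/n = 429·169/3288 = 22.0502; b·c/n = 2673·17/3288 = 13.8203
OR_MH = (351.0168 + 22.0502) / (57.1492 + 13.8203) = 373.0669 / 70.9694 = 5.25673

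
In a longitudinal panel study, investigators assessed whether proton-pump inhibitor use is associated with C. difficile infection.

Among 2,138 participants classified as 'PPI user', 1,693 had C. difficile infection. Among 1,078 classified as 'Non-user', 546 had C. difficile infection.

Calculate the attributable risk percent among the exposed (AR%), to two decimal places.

36.04

From the description: a = 1693, b = 445, c = 546, d = 532.
Risk in exposed = 1693/2138 = 0.79186; risk in unexposed = 546/1078 = 0.50649.
RR = 0.79186/0.50649 = 1.56342
AR% = (RR − 1)/RR × 100 = (1.56342 − 1)/1.56342 × 100 = 36.0376%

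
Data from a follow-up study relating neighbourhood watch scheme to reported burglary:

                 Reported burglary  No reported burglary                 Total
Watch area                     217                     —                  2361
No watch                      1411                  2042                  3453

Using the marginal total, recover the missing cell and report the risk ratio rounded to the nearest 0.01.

0.22

The missing cell is in the exposed row: 2361 − 217 = 2144.
So a = 217, b = 2144, c = 1411, d = 2042.
RR = [a/(a+b)] / [c/(c+d)] = (217/2361) / (1411/3453) = 0.09191/0.40863 = 0.22492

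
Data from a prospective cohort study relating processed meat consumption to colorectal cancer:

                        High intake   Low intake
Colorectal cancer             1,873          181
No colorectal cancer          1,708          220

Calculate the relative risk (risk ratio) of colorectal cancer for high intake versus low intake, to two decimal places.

Reading the table with exposure as columns: a = 1873 (High intake, case), b = 1708 (High intake, non-case), c = 181 (Low intake, case), d = 220.
Risk in exposed = 1873/3581 = 0.52304; risk in unexposed = 181/401 = 0.45137.
RR = 0.52304 / 0.45137 = 1.15878
The risk among the exposed is 1.16 times that among the unexposed.

1.16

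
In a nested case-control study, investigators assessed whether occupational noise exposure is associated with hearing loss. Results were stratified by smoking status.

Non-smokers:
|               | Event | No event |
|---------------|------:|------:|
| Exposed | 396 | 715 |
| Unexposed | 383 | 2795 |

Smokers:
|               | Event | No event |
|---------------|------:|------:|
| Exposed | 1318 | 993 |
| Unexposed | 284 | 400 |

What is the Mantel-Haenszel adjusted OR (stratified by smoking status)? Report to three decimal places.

2.747

OR_MH = Σ(aᵢdᵢ/nᵢ) / Σ(bᵢcᵢ/nᵢ), where nᵢ is the stratum total.
Stratum 1 (Non-smokers): n = 4289; a·d/n = 396·2795/4289 = 258.0602; b·c/n = 715·383/4289 = 63.8482
Stratum 2 (Smokers): n = 2995; a·d/n = 1318·400/2995 = 176.0267; b·c/n = 993·284/2995 = 94.1609
OR_MH = (258.0602 + 176.0267) / (63.8482 + 94.1609) = 434.0869 / 158.0092 = 2.74723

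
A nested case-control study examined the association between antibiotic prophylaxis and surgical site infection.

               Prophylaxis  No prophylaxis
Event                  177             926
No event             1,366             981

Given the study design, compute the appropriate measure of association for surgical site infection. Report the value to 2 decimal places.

0.14

Reading the table with exposure as columns: a = 177 (Prophylaxis, case), b = 1366 (Prophylaxis, non-case), c = 926 (No prophylaxis, case), d = 981.
This is a nested case-control study: participants were sampled on outcome status, so risks in the source population cannot be estimated directly — relative risk is not valid here. The odds ratio is the appropriate measure.
OR = (a·d)/(b·c) = (177 × 981) / (1366 × 926) = 173637 / 1264916 = 0.13727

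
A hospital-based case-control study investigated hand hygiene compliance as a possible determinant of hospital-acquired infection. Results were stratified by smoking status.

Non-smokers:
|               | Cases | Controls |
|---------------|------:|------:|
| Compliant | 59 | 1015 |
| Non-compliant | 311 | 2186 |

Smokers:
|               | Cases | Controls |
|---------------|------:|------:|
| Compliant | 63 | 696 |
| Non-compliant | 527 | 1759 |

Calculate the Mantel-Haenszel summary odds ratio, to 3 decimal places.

OR_MH = Σ(aᵢdᵢ/nᵢ) / Σ(bᵢcᵢ/nᵢ), where nᵢ is the stratum total.
Stratum 1 (Non-smokers): n = 3571; a·d/n = 59·2186/3571 = 36.1171; b·c/n = 1015·311/3571 = 88.3968
Stratum 2 (Smokers): n = 3045; a·d/n = 63·1759/3045 = 36.3931; b·c/n = 696·527/3045 = 120.4571
OR_MH = (36.1171 + 36.3931) / (88.3968 + 120.4571) = 72.5102 / 208.8540 = 0.34718

0.347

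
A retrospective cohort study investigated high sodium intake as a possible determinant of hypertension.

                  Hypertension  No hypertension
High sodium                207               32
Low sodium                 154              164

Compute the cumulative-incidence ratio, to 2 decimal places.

Cells: a = 207, b = 32, c = 154, d = 164.
Risk in exposed = 207/239 = 0.86611; risk in unexposed = 154/318 = 0.48428.
RR = 0.86611 / 0.48428 = 1.78846
The risk among the exposed is 1.79 times that among the unexposed.

1.79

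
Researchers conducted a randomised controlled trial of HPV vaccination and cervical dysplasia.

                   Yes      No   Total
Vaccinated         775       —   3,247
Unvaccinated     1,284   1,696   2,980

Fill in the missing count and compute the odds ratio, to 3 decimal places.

0.414

The missing cell is in the exposed row: 3247 − 775 = 2472.
So a = 775, b = 2472, c = 1284, d = 1696.
OR = (a·d)/(b·c) = (775 × 1696) / (2472 × 1284) = 1314400 / 3174048 = 0.41411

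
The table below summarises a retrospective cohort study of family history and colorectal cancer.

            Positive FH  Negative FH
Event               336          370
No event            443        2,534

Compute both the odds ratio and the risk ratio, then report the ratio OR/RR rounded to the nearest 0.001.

1.534

Reading the table with exposure as columns: a = 336 (Positive FH, case), b = 443 (Positive FH, non-case), c = 370 (Negative FH, case), d = 2534.
OR = (336·2534)/(443·370) = 851424/163910 = 5.19446
Risk in exposed = 336/779 = 0.43132; risk in unexposed = 370/2904 = 0.12741; RR = 3.38530
OR/RR = 5.19446 / 3.38530 = 1.53442
The outcome is not rare, so the OR lies further from 1 than the RR.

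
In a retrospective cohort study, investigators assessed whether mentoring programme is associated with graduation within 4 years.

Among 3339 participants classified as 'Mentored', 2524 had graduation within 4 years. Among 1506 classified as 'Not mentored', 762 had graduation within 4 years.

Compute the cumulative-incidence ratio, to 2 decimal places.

From the description: a = 2524, b = 815, c = 762, d = 744.
Risk in exposed = 2524/3339 = 0.75591; risk in unexposed = 762/1506 = 0.50598.
RR = 0.75591 / 0.50598 = 1.49397
The risk among the exposed is 1.49 times that among the unexposed.

1.49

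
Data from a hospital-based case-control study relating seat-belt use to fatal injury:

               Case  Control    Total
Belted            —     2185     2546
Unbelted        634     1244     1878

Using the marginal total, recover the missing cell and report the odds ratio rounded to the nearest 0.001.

0.324

The missing cell is in the exposed row: 2546 − 2185 = 361.
So a = 361, b = 2185, c = 634, d = 1244.
OR = (a·d)/(b·c) = (361 × 1244) / (2185 × 634) = 449084 / 1385290 = 0.32418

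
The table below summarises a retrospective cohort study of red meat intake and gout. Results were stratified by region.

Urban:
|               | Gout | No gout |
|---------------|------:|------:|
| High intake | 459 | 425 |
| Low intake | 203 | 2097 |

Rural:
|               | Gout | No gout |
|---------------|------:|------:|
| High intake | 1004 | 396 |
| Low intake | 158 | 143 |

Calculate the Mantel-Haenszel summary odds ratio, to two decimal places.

OR_MH = Σ(aᵢdᵢ/nᵢ) / Σ(bᵢcᵢ/nᵢ), where nᵢ is the stratum total.
Stratum 1 (Urban): n = 3184; a·d/n = 459·2097/3184 = 302.2999; b·c/n = 425·203/3184 = 27.0964
Stratum 2 (Rural): n = 1701; a·d/n = 1004·143/1701 = 84.4045; b·c/n = 396·158/1701 = 36.7831
OR_MH = (302.2999 + 84.4045) / (27.0964 + 36.7831) = 386.7044 / 63.8795 = 6.05366

6.05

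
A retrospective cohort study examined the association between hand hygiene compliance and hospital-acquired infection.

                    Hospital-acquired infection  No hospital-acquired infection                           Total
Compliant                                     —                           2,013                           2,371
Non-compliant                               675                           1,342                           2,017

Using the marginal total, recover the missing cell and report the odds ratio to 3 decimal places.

0.354

The missing cell is in the exposed row: 2371 − 2013 = 358.
So a = 358, b = 2013, c = 675, d = 1342.
OR = (a·d)/(b·c) = (358 × 1342) / (2013 × 675) = 480436 / 1358775 = 0.35358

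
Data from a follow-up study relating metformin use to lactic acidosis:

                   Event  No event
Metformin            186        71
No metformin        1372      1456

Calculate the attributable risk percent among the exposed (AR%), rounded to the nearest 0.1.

33.0

Cells: a = 186, b = 71, c = 1372, d = 1456.
Risk in exposed = 186/257 = 0.72374; risk in unexposed = 1372/2828 = 0.48515.
RR = 0.72374/0.48515 = 1.49178
AR% = (RR − 1)/RR × 100 = (1.49178 − 1)/1.49178 × 100 = 32.9660%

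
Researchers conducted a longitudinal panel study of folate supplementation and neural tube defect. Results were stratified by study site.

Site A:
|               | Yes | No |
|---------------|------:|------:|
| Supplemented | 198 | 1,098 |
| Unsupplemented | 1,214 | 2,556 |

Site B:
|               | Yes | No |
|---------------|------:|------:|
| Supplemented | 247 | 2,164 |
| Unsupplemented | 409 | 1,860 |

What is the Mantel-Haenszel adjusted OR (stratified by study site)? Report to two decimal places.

0.44

OR_MH = Σ(aᵢdᵢ/nᵢ) / Σ(bᵢcᵢ/nᵢ), where nᵢ is the stratum total.
Stratum 1 (Site A): n = 5066; a·d/n = 198·2556/5066 = 99.8989; b·c/n = 1098·1214/5066 = 263.1212
Stratum 2 (Site B): n = 4680; a·d/n = 247·1860/4680 = 98.1667; b·c/n = 2164·409/4680 = 189.1188
OR_MH = (99.8989 + 98.1667) / (263.1212 + 189.1188) = 198.0656 / 452.2400 = 0.43797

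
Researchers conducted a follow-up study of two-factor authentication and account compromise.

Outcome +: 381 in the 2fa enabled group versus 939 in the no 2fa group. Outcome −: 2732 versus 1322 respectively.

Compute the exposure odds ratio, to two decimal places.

From the description: a = 381, b = 2732, c = 939, d = 1322.
OR = (a·d)/(b·c) = (381 × 1322) / (2732 × 939) = 503682 / 2565348 = 0.19634
Exposure is associated with lower odds of account compromise (OR = 0.20 < 1).

0.20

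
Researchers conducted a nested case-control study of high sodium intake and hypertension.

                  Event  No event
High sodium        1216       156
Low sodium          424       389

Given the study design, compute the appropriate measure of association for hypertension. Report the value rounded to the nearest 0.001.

Cells: a = 1216, b = 156, c = 424, d = 389.
This is a nested case-control study: participants were sampled on outcome status, so risks in the source population cannot be estimated directly — relative risk is not valid here. The odds ratio is the appropriate measure.
OR = (a·d)/(b·c) = (1216 × 389) / (156 × 424) = 473024 / 66144 = 7.15143

7.151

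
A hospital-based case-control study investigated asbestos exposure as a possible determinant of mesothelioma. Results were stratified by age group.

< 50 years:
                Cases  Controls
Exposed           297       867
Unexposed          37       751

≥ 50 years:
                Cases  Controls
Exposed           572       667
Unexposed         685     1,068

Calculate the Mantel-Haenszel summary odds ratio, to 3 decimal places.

OR_MH = Σ(aᵢdᵢ/nᵢ) / Σ(bᵢcᵢ/nᵢ), where nᵢ is the stratum total.
Stratum 1 (< 50 years): n = 1952; a·d/n = 297·751/1952 = 114.2659; b·c/n = 867·37/1952 = 16.4339
Stratum 2 (≥ 50 years): n = 2992; a·d/n = 572·1068/2992 = 204.1765; b·c/n = 667·685/2992 = 152.7055
OR_MH = (114.2659 + 204.1765) / (16.4339 + 152.7055) = 318.4424 / 169.1395 = 1.88272

1.883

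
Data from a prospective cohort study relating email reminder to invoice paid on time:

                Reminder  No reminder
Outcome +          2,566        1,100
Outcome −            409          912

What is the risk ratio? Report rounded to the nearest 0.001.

Reading the table with exposure as columns: a = 2566 (Reminder, case), b = 409 (Reminder, non-case), c = 1100 (No reminder, case), d = 912.
Risk in exposed = 2566/2975 = 0.86252; risk in unexposed = 1100/2012 = 0.54672.
RR = 0.86252 / 0.54672 = 1.57763
The risk among the exposed is 1.58 times that among the unexposed.

1.578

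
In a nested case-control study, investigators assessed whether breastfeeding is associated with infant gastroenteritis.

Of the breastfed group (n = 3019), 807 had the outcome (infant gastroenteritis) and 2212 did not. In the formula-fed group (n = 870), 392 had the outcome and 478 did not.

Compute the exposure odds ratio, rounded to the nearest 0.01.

From the description: a = 807, b = 2212, c = 392, d = 478.
OR = (a·d)/(b·c) = (807 × 478) / (2212 × 392) = 385746 / 867104 = 0.44487
Exposure is associated with lower odds of infant gastroenteritis (OR = 0.44 < 1).

0.44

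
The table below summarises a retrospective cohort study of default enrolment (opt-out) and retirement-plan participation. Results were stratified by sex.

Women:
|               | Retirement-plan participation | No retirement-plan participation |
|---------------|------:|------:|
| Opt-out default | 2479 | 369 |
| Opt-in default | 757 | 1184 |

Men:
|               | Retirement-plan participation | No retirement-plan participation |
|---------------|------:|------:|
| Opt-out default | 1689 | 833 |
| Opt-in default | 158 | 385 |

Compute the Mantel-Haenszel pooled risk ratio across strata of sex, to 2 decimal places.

RR_MH = Σ(aᵢ·n₀ᵢ/nᵢ) / Σ(cᵢ·n₁ᵢ/nᵢ), with n₁ᵢ = aᵢ+bᵢ (exposed), n₀ᵢ = cᵢ+dᵢ (unexposed), nᵢ = n₁ᵢ+n₀ᵢ.
Stratum 1 (Women): n₁ = 2848, n₀ = 1941, n = 4789; a·n₀/n = 2479·1941/4789 = 1004.7482; c·n₁/n = 757·2848/4789 = 450.1850
Stratum 2 (Men): n₁ = 2522, n₀ = 543, n = 3065; a·n₀/n = 1689·543/3065 = 299.2258; c·n₁/n = 158·2522/3065 = 130.0085
RR_MH = (1004.7482 + 299.2258) / (450.1850 + 130.0085) = 1303.9739 / 580.1935 = 2.24748

2.25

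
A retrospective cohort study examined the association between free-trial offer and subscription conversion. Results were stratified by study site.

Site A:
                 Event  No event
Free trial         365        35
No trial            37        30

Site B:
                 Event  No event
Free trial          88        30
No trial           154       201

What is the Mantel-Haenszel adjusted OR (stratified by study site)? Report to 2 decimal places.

OR_MH = Σ(aᵢdᵢ/nᵢ) / Σ(bᵢcᵢ/nᵢ), where nᵢ is the stratum total.
Stratum 1 (Site A): n = 467; a·d/n = 365·30/467 = 23.4475; b·c/n = 35·37/467 = 2.7730
Stratum 2 (Site B): n = 473; a·d/n = 88·201/473 = 37.3953; b·c/n = 30·154/473 = 9.7674
OR_MH = (23.4475 + 37.3953) / (2.7730 + 9.7674) = 60.8429 / 12.5405 = 4.85173

4.85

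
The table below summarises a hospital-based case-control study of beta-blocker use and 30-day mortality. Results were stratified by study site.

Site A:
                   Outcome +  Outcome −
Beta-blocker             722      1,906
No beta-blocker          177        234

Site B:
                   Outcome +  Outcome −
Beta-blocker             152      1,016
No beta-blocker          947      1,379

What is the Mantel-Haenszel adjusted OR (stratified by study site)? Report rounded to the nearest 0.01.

OR_MH = Σ(aᵢdᵢ/nᵢ) / Σ(bᵢcᵢ/nᵢ), where nᵢ is the stratum total.
Stratum 1 (Site A): n = 3039; a·d/n = 722·234/3039 = 55.5933; b·c/n = 1906·177/3039 = 111.0109
Stratum 2 (Site B): n = 3494; a·d/n = 152·1379/3494 = 59.9908; b·c/n = 1016·947/3494 = 275.3726
OR_MH = (55.5933 + 59.9908) / (111.0109 + 275.3726) = 115.5841 / 386.3835 = 0.29914

0.30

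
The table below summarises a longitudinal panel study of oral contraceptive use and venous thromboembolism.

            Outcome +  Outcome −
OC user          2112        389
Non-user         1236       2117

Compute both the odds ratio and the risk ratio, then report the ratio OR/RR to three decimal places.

Cells: a = 2112, b = 389, c = 1236, d = 2117.
OR = (2112·2117)/(389·1236) = 4471104/480804 = 9.29922
Risk in exposed = 2112/2501 = 0.84446; risk in unexposed = 1236/3353 = 0.36863; RR = 2.29084
OR/RR = 9.29922 / 2.29084 = 4.05930
The outcome is not rare, so the OR lies further from 1 than the RR.

4.059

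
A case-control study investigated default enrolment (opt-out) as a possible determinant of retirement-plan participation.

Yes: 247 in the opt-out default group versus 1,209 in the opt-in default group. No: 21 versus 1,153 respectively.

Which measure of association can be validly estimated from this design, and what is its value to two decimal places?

11.22

From the description: a = 247, b = 21, c = 1209, d = 1153.
This is a case-control study: participants were sampled on outcome status, so risks in the source population cannot be estimated directly — relative risk is not valid here. The odds ratio is the appropriate measure.
OR = (a·d)/(b·c) = (247 × 1153) / (21 × 1209) = 284791 / 25389 = 11.21710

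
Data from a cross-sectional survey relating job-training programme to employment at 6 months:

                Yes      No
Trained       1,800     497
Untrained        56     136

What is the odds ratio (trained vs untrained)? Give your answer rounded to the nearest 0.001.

Cells: a = 1800, b = 497, c = 56, d = 136.
OR = (a·d)/(b·c) = (1800 × 136) / (497 × 56) = 244800 / 27832 = 8.79563
The odds of employment at 6 months are about 8.80 times as high in the trained group.

8.796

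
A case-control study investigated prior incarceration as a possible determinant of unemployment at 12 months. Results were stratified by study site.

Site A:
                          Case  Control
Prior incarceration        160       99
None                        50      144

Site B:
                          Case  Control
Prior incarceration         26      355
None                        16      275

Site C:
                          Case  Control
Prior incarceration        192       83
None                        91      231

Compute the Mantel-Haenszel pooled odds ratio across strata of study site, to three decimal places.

4.239

OR_MH = Σ(aᵢdᵢ/nᵢ) / Σ(bᵢcᵢ/nᵢ), where nᵢ is the stratum total.
Stratum 1 (Site A): n = 453; a·d/n = 160·144/453 = 50.8609; b·c/n = 99·50/453 = 10.9272
Stratum 2 (Site B): n = 672; a·d/n = 26·275/672 = 10.6399; b·c/n = 355·16/672 = 8.4524
Stratum 3 (Site C): n = 597; a·d/n = 192·231/597 = 74.2915; b·c/n = 83·91/597 = 12.6516
OR_MH = (50.8609 + 10.6399 + 74.2915) / (10.9272 + 8.4524 + 12.6516) = 135.7923 / 32.0311 = 4.23938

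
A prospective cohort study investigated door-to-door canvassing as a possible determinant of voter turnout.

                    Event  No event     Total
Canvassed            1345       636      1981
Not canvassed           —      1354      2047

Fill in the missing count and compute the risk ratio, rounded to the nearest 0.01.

2.01

The missing cell is in the unexposed row: 2047 − 1354 = 693.
So a = 1345, b = 636, c = 693, d = 1354.
RR = [a/(a+b)] / [c/(c+d)] = (1345/1981) / (693/2047) = 0.67895/0.33854 = 2.00550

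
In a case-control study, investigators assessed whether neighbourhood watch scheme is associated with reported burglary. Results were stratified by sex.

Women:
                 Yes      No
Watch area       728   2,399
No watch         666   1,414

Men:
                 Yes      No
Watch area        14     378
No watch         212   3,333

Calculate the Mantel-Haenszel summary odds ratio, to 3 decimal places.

OR_MH = Σ(aᵢdᵢ/nᵢ) / Σ(bᵢcᵢ/nᵢ), where nᵢ is the stratum total.
Stratum 1 (Women): n = 5207; a·d/n = 728·1414/5207 = 197.6939; b·c/n = 2399·666/5207 = 306.8435
Stratum 2 (Men): n = 3937; a·d/n = 14·3333/3937 = 11.8522; b·c/n = 378·212/3937 = 20.3546
OR_MH = (197.6939 + 11.8522) / (306.8435 + 20.3546) = 209.5460 / 327.1981 = 0.64043

0.640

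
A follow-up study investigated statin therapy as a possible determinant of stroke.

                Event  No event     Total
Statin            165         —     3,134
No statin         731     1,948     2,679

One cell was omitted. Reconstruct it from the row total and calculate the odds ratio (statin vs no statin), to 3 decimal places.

The missing cell is in the exposed row: 3134 − 165 = 2969.
So a = 165, b = 2969, c = 731, d = 1948.
OR = (a·d)/(b·c) = (165 × 1948) / (2969 × 731) = 321420 / 2170339 = 0.14810

0.148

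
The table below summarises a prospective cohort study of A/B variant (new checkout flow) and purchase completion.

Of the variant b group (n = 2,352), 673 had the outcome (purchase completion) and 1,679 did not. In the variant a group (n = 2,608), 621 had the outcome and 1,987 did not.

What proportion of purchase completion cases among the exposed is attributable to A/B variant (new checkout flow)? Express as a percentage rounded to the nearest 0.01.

16.78

From the description: a = 673, b = 1679, c = 621, d = 1987.
Risk in exposed = 673/2352 = 0.28614; risk in unexposed = 621/2608 = 0.23811.
RR = 0.28614/0.23811 = 1.20169
AR% = (RR − 1)/RR × 100 = (1.20169 − 1)/1.20169 × 100 = 16.7841%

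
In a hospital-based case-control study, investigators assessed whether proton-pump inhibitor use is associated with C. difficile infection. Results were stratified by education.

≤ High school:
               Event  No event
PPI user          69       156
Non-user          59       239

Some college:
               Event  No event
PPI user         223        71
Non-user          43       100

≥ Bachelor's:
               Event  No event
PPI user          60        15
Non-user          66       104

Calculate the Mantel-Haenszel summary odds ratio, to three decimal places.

OR_MH = Σ(aᵢdᵢ/nᵢ) / Σ(bᵢcᵢ/nᵢ), where nᵢ is the stratum total.
Stratum 1 (≤ High school): n = 523; a·d/n = 69·239/523 = 31.5315; b·c/n = 156·59/523 = 17.5985
Stratum 2 (Some college): n = 437; a·d/n = 223·100/437 = 51.0297; b·c/n = 71·43/437 = 6.9863
Stratum 3 (≥ Bachelor's): n = 245; a·d/n = 60·104/245 = 25.4694; b·c/n = 15·66/245 = 4.0408
OR_MH = (31.5315 + 51.0297 + 25.4694) / (17.5985 + 6.9863 + 4.0408) = 108.0307 / 28.6256 = 3.77392

3.774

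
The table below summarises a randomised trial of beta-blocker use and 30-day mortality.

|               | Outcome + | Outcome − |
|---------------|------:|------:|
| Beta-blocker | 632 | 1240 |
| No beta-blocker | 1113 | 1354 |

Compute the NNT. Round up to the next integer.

9

Risk in treated group = 632/1872 = 0.33761; risk in control = 1113/2467 = 0.45116.
Absolute risk reduction = 0.45116 − 0.33761 = 0.11355
NNT = 1 / ARR = 1 / 0.11355 = 8.807 → round up → 9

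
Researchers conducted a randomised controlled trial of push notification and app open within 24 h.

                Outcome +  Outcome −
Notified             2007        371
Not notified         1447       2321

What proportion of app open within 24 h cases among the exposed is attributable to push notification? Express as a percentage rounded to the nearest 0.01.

54.50

Cells: a = 2007, b = 371, c = 1447, d = 2321.
Risk in exposed = 2007/2378 = 0.84399; risk in unexposed = 1447/3768 = 0.38402.
RR = 0.84399/0.38402 = 2.19775
AR% = (RR − 1)/RR × 100 = (2.19775 − 1)/2.19775 × 100 = 54.4989%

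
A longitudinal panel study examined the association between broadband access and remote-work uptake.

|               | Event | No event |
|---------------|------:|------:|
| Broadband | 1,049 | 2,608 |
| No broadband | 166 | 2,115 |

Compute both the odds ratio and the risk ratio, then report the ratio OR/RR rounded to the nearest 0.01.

Cells: a = 1049, b = 2608, c = 166, d = 2115.
OR = (1049·2115)/(2608·166) = 2218635/432928 = 5.12472
Risk in exposed = 1049/3657 = 0.28685; risk in unexposed = 166/2281 = 0.07278; RR = 3.94156
OR/RR = 5.12472 / 3.94156 = 1.30018
The outcome is not rare, so the OR lies further from 1 than the RR.

1.30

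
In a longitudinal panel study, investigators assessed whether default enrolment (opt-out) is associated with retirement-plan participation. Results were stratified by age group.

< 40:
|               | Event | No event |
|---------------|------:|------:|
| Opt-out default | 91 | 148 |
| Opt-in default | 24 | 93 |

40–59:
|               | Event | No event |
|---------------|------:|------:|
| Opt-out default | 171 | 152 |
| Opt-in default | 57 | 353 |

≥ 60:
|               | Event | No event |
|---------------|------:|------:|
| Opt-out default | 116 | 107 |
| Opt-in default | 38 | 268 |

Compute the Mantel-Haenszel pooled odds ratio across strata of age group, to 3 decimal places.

5.593

OR_MH = Σ(aᵢdᵢ/nᵢ) / Σ(bᵢcᵢ/nᵢ), where nᵢ is the stratum total.
Stratum 1 (< 40): n = 356; a·d/n = 91·93/356 = 23.7725; b·c/n = 148·24/356 = 9.9775
Stratum 2 (40–59): n = 733; a·d/n = 171·353/733 = 82.3506; b·c/n = 152·57/733 = 11.8199
Stratum 3 (≥ 60): n = 529; a·d/n = 116·268/529 = 58.7675; b·c/n = 107·38/529 = 7.6862
OR_MH = (23.7725 + 82.3506 + 58.7675) / (9.9775 + 11.8199 + 7.6862) = 164.8906 / 29.4836 = 5.59261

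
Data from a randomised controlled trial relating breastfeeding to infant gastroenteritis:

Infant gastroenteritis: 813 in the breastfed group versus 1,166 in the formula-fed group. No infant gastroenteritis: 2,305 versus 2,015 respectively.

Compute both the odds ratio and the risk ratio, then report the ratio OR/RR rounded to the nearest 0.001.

From the description: a = 813, b = 2305, c = 1166, d = 2015.
OR = (813·2015)/(2305·1166) = 1638195/2687630 = 0.60953
Risk in exposed = 813/3118 = 0.26074; risk in unexposed = 1166/3181 = 0.36655; RR = 0.71134
OR/RR = 0.60953 / 0.71134 = 0.85687
The outcome is not rare, so the OR lies further from 1 than the RR.

0.857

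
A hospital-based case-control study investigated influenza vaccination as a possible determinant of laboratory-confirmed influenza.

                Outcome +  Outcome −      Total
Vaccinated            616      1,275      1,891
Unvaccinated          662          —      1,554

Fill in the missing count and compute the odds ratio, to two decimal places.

The missing cell is in the unexposed row: 1554 − 662 = 892.
So a = 616, b = 1275, c = 662, d = 892.
OR = (a·d)/(b·c) = (616 × 892) / (1275 × 662) = 549472 / 844050 = 0.65099

0.65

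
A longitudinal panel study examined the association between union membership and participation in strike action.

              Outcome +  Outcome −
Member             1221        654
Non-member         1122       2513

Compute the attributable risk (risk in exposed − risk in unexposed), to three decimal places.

Cells: a = 1221, b = 654, c = 1122, d = 2513.
Risk in exposed = 1221/1875 = 0.651200; risk in unexposed = 1122/3635 = 0.308666.
Risk difference = 0.651200 − 0.308666 = 0.342534

0.343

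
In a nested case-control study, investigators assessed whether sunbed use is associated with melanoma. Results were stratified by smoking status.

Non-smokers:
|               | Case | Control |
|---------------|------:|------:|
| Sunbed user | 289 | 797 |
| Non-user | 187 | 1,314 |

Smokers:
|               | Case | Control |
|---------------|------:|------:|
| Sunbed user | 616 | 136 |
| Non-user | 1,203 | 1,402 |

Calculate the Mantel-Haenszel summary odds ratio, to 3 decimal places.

3.799

OR_MH = Σ(aᵢdᵢ/nᵢ) / Σ(bᵢcᵢ/nᵢ), where nᵢ is the stratum total.
Stratum 1 (Non-smokers): n = 2587; a·d/n = 289·1314/2587 = 146.7901; b·c/n = 797·187/2587 = 57.6107
Stratum 2 (Smokers): n = 3357; a·d/n = 616·1402/3357 = 257.2630; b·c/n = 136·1203/3357 = 48.7364
OR_MH = (146.7901 + 257.2630) / (57.6107 + 48.7364) = 404.0531 / 106.3471 = 3.79938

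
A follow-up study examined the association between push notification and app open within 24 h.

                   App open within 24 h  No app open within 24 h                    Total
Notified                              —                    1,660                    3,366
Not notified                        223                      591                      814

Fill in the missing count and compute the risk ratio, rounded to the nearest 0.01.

1.85

The missing cell is in the exposed row: 3366 − 1660 = 1706.
So a = 1706, b = 1660, c = 223, d = 591.
RR = [a/(a+b)] / [c/(c+d)] = (1706/3366) / (223/814) = 0.50683/0.27396 = 1.85005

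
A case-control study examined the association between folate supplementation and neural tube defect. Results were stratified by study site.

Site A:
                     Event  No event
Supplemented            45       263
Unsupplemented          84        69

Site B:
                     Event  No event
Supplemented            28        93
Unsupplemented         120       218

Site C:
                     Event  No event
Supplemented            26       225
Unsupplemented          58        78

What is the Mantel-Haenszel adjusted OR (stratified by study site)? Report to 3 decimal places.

0.239

OR_MH = Σ(aᵢdᵢ/nᵢ) / Σ(bᵢcᵢ/nᵢ), where nᵢ is the stratum total.
Stratum 1 (Site A): n = 461; a·d/n = 45·69/461 = 6.7354; b·c/n = 263·84/461 = 47.9219
Stratum 2 (Site B): n = 459; a·d/n = 28·218/459 = 13.2985; b·c/n = 93·120/459 = 24.3137
Stratum 3 (Site C): n = 387; a·d/n = 26·78/387 = 5.2403; b·c/n = 225·58/387 = 33.7209
OR_MH = (6.7354 + 13.2985 + 5.2403) / (47.9219 + 24.3137 + 33.7209) = 25.2741 / 105.9566 = 0.23853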